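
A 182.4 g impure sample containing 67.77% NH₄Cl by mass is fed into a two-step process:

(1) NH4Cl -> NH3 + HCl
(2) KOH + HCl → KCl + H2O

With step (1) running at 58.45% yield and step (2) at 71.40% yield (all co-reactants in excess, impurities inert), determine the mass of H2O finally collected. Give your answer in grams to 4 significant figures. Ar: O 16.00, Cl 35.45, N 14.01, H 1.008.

17.37 g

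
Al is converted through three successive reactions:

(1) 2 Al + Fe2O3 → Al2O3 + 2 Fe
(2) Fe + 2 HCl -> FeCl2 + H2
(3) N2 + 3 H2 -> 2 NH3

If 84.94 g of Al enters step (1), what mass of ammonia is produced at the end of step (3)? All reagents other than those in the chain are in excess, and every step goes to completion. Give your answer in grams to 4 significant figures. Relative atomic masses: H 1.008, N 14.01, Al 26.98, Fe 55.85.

35.75 g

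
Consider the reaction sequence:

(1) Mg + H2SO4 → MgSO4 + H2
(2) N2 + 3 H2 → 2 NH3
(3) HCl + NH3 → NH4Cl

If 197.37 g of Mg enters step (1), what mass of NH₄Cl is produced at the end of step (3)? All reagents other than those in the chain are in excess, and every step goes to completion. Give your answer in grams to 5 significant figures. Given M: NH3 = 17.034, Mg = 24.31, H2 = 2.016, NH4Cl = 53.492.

n(Mg) = 197.37 / 24.31 = 8.11888 mol.
Reaction (1): Mg→H2 ratio 1:1 ⇒ n(H2) = 8.11888 mol.
Reaction (2): H2→NH3 ratio 3:2 ⇒ n(NH3) = 5.41259 mol.
Reaction (3): NH3→NH4Cl ratio 1:1 ⇒ n(NH4Cl) = 5.41259 mol.
Mass of NH4Cl = 5.41259 × 53.492 = 289.530 g.

289.53 g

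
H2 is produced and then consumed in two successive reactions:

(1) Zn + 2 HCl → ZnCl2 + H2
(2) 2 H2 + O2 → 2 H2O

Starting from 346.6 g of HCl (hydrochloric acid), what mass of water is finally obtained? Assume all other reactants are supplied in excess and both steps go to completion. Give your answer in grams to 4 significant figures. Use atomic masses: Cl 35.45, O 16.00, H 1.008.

M(HCl) = 1.008 + 35.45 = 36.458 g/mol.
M(H2O) = 2(1.008) + 16.00 = 18.016 g/mol.
n(HCl) = 346.60 / 36.458 = 9.5068 mol.
Step 1 gives a 2:1 ratio of HCl to H2, so n(H2) = 4.7534 mol.
In step 2 the H2:H2O ratio is 2:2, so n(H2O) = 4.7534 mol.
Mass of H2O = 4.7534 × 18.016 = 85.638 g.

85.64 g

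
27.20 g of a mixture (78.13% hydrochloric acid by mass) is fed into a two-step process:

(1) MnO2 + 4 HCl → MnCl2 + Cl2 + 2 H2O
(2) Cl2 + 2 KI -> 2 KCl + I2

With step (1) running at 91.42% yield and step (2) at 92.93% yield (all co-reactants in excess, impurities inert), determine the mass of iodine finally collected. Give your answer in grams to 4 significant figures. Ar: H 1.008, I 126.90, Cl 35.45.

31.42 g

Pure HCl = 27.20 × 0.7813 = 21.251 g.
M(HCl) = 1.008 + 35.45 = 36.458 g/mol.
M(I2) = 2(126.90) = 253.80 g/mol.
n(HCl) = 21.251 / 36.458 = 0.58290 mol.
Step 1 (HCl:Cl2 = 4:1): theoretical n(Cl2) = 0.14572 mol; at 91.42% yield, n(Cl2) = 0.13322 mol.
Step 2 (Cl2:I2 = 1:1): theoretical n(I2) = 0.13322 mol, so theoretical mass = 0.13322 × 253.80 = 33.812 g.
At 92.93% yield, actual mass of I2 = 33.812 × 0.9293 = 31.421 g.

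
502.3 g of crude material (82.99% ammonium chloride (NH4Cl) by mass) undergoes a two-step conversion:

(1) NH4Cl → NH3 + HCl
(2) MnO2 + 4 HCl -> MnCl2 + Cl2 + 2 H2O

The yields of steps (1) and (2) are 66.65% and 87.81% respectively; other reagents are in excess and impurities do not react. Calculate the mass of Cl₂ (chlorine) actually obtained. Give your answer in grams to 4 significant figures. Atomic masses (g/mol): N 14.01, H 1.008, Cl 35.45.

80.84 g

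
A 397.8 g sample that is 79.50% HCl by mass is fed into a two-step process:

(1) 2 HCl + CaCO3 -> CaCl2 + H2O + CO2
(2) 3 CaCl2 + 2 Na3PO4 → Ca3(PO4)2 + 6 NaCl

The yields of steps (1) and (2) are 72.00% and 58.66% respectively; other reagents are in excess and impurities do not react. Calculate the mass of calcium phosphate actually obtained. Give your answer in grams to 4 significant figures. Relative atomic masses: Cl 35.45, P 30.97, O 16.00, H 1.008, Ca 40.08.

189.4 g

Pure HCl = 397.8 × 0.7950 = 316.25 g.
M(HCl) = 1.008 + 35.45 = 36.458 g/mol.
M(Ca3(PO4)2) = 3(40.08) + 2(30.97) + 8(16.00) = 310.18 g/mol.
n(HCl) = 316.25 / 36.458 = 8.6744 mol.
Step 1 (HCl:CaCl2 = 2:1): theoretical n(CaCl2) = 4.3372 mol; at 72.00% yield, n(CaCl2) = 3.1228 mol.
Step 2 (CaCl2:Ca3(PO4)2 = 3:1): theoretical n(Ca3(PO4)2) = 1.0409 mol, so theoretical mass = 1.0409 × 310.18 = 322.87 g.
At 58.66% yield, actual mass of Ca3(PO4)2 = 322.87 × 0.5866 = 189.40 g.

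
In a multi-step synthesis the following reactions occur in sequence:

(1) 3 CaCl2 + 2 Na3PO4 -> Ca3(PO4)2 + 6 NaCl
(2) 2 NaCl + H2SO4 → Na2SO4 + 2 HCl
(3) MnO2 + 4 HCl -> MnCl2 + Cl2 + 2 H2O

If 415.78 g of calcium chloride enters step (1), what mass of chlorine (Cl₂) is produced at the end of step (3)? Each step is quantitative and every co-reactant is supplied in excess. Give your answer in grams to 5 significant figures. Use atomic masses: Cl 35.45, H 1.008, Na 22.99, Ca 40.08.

132.81 g

M(CaCl2) = 40.08 + 2(35.45) = 110.98 g/mol.
M(Cl2) = 2(35.45) = 70.90 g/mol.
n(CaCl2) = 415.78 / 110.98 = 3.74644 mol.
Reaction (1): CaCl2→NaCl ratio 3:6 ⇒ n(NaCl) = 7.49288 mol.
Reaction (2): NaCl→HCl ratio 2:2 ⇒ n(HCl) = 7.49288 mol.
Reaction (3): HCl→Cl2 ratio 4:1 ⇒ n(Cl2) = 1.87322 mol.
Mass of Cl2 = 1.87322 × 70.90 = 132.811 g.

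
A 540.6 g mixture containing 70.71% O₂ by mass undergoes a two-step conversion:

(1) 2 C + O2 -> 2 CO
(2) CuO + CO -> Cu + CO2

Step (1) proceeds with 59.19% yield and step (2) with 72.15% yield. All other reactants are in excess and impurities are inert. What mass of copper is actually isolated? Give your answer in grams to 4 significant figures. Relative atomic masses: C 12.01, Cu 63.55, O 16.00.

Pure O2 = 540.6 × 0.7071 = 382.26 g.
M(O2) = 2(16.00) = 32.00 g/mol.
M(Cu) = 63.55 g/mol.
n(O2) = 382.26 / 32.00 = 11.946 mol.
Step 1 (O2:CO = 1:2): theoretical n(CO) = 23.891 mol; at 59.19% yield, n(CO) = 14.141 mol.
Step 2 (CO:Cu = 1:1): theoretical n(Cu) = 14.141 mol, so theoretical mass = 14.141 × 63.55 = 898.67 g.
At 72.15% yield, actual mass of Cu = 898.67 × 0.7215 = 648.39 g.

648.4 g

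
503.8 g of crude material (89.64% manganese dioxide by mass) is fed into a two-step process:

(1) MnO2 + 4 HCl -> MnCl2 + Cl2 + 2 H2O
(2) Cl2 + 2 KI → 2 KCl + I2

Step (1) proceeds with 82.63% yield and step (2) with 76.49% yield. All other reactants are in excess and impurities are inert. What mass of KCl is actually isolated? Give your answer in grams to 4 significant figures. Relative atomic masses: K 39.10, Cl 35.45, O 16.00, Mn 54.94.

489.5 g

Pure MnO2 = 503.8 × 0.8964 = 451.61 g.
M(MnO2) = 54.94 + 2(16.00) = 86.94 g/mol.
M(KCl) = 39.10 + 35.45 = 74.55 g/mol.
n(MnO2) = 451.61 / 86.94 = 5.1945 mol.
Step 1 (MnO2:Cl2 = 1:1): theoretical n(Cl2) = 5.1945 mol; at 82.63% yield, n(Cl2) = 4.2922 mol.
Step 2 (Cl2:KCl = 1:2): theoretical n(KCl) = 8.5844 mol, so theoretical mass = 8.5844 × 74.55 = 639.96 g.
At 76.49% yield, actual mass of KCl = 639.96 × 0.7649 = 489.51 g.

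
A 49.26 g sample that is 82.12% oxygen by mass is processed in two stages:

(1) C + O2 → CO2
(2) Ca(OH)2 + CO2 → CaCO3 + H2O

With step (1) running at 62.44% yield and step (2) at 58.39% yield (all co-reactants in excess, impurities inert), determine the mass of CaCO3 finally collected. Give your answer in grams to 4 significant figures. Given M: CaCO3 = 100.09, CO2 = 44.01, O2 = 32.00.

46.13 g

Pure O2 = 49.26 × 0.8212 = 40.452 g.
n(O2) = 40.452 / 32.00 = 1.2641 mol.
Step 1 (O2:CO2 = 1:1): theoretical n(CO2) = 1.2641 mol; at 62.44% yield, n(CO2) = 0.78933 mol.
Step 2 (CO2:CaCO3 = 1:1): theoretical n(CaCO3) = 0.78933 mol, so theoretical mass = 0.78933 × 100.09 = 79.004 g.
At 58.39% yield, actual mass of CaCO3 = 79.004 × 0.5839 = 46.130 g.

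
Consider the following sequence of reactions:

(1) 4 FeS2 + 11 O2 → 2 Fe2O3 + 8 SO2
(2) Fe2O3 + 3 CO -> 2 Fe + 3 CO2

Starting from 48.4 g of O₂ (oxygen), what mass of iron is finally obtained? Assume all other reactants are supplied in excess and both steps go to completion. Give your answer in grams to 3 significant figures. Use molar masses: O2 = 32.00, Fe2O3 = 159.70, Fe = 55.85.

30.7 g

n(O2) = 48.40 / 32.00 = 1.512 mol.
Step 1 gives a 11:2 ratio of O2 to Fe2O3, so n(Fe2O3) = 0.2750 mol.
In step 2 the Fe2O3:Fe ratio is 1:2, so n(Fe) = 0.5500 mol.
Mass of Fe = 0.5500 × 55.85 = 30.72 g.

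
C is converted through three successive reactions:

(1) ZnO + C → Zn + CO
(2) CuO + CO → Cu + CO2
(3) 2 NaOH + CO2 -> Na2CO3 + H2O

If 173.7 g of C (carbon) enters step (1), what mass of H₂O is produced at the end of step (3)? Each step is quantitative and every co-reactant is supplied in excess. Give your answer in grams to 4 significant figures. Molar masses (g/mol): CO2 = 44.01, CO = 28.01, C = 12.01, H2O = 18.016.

260.6 g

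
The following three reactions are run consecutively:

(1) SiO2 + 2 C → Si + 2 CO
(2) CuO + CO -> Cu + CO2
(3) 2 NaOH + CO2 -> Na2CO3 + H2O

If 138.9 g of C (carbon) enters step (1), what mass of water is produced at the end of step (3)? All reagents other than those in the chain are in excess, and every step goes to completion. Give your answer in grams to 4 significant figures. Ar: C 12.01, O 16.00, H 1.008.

208.4 g

M(C) = 12.01 g/mol.
M(H2O) = 2(1.008) + 16.00 = 18.016 g/mol.
n(C) = 138.9 / 12.01 = 11.565 mol.
Reaction (1): C→CO ratio 2:2 ⇒ n(CO) = 11.565 mol.
Reaction (2): CO→CO2 ratio 1:1 ⇒ n(CO2) = 11.565 mol.
Reaction (3): CO2→H2O ratio 1:1 ⇒ n(H2O) = 11.565 mol.
Mass of H2O = 11.565 × 18.016 = 208.36 g.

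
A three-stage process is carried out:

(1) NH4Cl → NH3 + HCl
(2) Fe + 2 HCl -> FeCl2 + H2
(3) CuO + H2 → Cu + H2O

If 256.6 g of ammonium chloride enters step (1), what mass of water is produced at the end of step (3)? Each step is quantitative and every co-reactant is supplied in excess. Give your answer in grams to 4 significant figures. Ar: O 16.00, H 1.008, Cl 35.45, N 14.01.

43.21 g

M(NH4Cl) = 14.01 + 4(1.008) + 35.45 = 53.492 g/mol.
M(H2O) = 2(1.008) + 16.00 = 18.016 g/mol.
n(NH4Cl) = 256.6 / 53.492 = 4.7970 mol.
Reaction (1): NH4Cl→HCl ratio 1:1 ⇒ n(HCl) = 4.7970 mol.
Reaction (2): HCl→H2 ratio 2:1 ⇒ n(H2) = 2.3985 mol.
Reaction (3): H2→H2O ratio 1:1 ⇒ n(H2O) = 2.3985 mol.
Mass of H2O = 2.3985 × 18.016 = 43.211 g.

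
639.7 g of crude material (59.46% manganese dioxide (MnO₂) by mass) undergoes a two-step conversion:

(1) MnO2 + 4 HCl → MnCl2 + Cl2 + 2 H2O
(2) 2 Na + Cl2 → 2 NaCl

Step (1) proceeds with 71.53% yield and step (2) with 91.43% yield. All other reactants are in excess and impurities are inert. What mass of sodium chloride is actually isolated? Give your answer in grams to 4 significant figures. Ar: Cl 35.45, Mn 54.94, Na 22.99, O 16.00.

Pure MnO2 = 639.7 × 0.5946 = 380.37 g.
M(MnO2) = 54.94 + 2(16.00) = 86.94 g/mol.
M(NaCl) = 22.99 + 35.45 = 58.44 g/mol.
n(MnO2) = 380.37 / 86.94 = 4.3750 mol.
Step 1 (MnO2:Cl2 = 1:1): theoretical n(Cl2) = 4.3750 mol; at 71.53% yield, n(Cl2) = 3.1295 mol.
Step 2 (Cl2:NaCl = 1:2): theoretical n(NaCl) = 6.2589 mol, so theoretical mass = 6.2589 × 58.44 = 365.77 g.
At 91.43% yield, actual mass of NaCl = 365.77 × 0.9143 = 334.43 g.

334.4 g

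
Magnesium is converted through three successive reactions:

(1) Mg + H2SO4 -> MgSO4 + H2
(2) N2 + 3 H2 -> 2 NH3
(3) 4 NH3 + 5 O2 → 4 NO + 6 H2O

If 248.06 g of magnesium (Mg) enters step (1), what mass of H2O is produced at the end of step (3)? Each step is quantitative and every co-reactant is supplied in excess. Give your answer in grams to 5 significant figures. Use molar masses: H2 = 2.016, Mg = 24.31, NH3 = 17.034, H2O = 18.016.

n(Mg) = 248.06 / 24.31 = 10.2040 mol.
Reaction (1): Mg→H2 ratio 1:1 ⇒ n(H2) = 10.2040 mol.
Reaction (2): H2→NH3 ratio 3:2 ⇒ n(NH3) = 6.80269 mol.
Reaction (3): NH3→H2O ratio 4:6 ⇒ n(H2O) = 10.2040 mol.
Mass of H2O = 10.2040 × 18.016 = 183.836 g.

183.84 g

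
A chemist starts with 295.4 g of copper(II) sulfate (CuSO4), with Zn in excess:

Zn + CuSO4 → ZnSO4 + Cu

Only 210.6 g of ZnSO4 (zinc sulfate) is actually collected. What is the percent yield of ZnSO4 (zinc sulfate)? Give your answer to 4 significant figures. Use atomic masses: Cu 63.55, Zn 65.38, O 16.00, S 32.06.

M(CuSO4) = 63.55 + 32.06 + 4(16.00) = 159.61 g/mol.
M(ZnSO4) = 65.38 + 32.06 + 4(16.00) = 161.44 g/mol.
n(CuSO4) = 295.40 g / 159.61 g/mol = 1.8508 mol.
From the equation the CuSO4:ZnSO4 mole ratio is 1:1, so n(ZnSO4) = 1.8508 × 1/1 = 1.8508 mol.
Mass of ZnSO4 = 1.8508 mol × 161.44 g/mol = 298.79 g.
This is the theoretical yield. Percent yield = 210.6 g / 298.79 g × 100% = 70.485%.

70.49 %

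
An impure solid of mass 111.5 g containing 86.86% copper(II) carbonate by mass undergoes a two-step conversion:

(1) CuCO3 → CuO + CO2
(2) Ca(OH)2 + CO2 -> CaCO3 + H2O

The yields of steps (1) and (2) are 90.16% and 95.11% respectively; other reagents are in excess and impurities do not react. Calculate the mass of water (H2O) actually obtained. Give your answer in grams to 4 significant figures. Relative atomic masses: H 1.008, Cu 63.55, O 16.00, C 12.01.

Pure CuCO3 = 111.5 × 0.8686 = 96.849 g.
M(CuCO3) = 63.55 + 12.01 + 3(16.00) = 123.56 g/mol.
M(H2O) = 2(1.008) + 16.00 = 18.016 g/mol.
n(CuCO3) = 96.849 / 123.56 = 0.78382 mol.
Step 1 (CuCO3:CO2 = 1:1): theoretical n(CO2) = 0.78382 mol; at 90.16% yield, n(CO2) = 0.70669 mol.
Step 2 (CO2:H2O = 1:1): theoretical n(H2O) = 0.70669 mol, so theoretical mass = 0.70669 × 18.016 = 12.732 g.
At 95.11% yield, actual mass of H2O = 12.732 × 0.9511 = 12.109 g.

12.11 g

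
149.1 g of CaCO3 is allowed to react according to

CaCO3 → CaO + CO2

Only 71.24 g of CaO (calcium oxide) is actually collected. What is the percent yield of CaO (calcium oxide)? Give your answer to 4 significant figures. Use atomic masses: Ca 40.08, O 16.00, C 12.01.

M(CaCO3) = 40.08 + 12.01 + 3(16.00) = 100.09 g/mol.
M(CaO) = 40.08 + 16.00 = 56.08 g/mol.
n(CaCO3) = 149.10 g / 100.09 g/mol = 1.4897 mol.
From the equation the CaCO3:CaO mole ratio is 1:1, so n(CaO) = 1.4897 × 1/1 = 1.4897 mol.
Mass of CaO = 1.4897 mol × 56.08 g/mol = 83.540 g.
This is the theoretical yield. Percent yield = 71.24 g / 83.540 g × 100% = 85.276%.

85.28 %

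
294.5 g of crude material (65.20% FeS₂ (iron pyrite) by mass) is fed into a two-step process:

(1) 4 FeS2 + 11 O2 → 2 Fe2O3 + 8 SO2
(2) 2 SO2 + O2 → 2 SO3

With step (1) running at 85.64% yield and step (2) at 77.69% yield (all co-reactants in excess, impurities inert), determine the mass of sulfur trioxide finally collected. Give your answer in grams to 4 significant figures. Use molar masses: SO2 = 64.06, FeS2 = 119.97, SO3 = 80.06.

170.5 g

Pure FeS2 = 294.5 × 0.6520 = 192.01 g.
n(FeS2) = 192.01 / 119.97 = 1.6005 mol.
Step 1 (FeS2:SO2 = 4:8): theoretical n(SO2) = 3.2010 mol; at 85.64% yield, n(SO2) = 2.7414 mol.
Step 2 (SO2:SO3 = 2:2): theoretical n(SO3) = 2.7414 mol, so theoretical mass = 2.7414 × 80.06 = 219.47 g.
At 77.69% yield, actual mass of SO3 = 219.47 × 0.7769 = 170.51 g.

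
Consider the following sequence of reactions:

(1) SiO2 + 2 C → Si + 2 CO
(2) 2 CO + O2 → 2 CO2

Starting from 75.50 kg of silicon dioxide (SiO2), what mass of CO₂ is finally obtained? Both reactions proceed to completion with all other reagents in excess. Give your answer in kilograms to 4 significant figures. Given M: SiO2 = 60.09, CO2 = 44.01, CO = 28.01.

110.6 kg

75.50 kg = 75500 g.
n(SiO2) = 75500 / 60.09 = 1256.4 mol.
Step 1 gives a 1:2 ratio of SiO2 to CO, so n(CO) = 2512.9 mol.
In step 2 the CO:CO2 ratio is 2:2, so n(CO2) = 2512.9 mol.
Mass of CO2 = 2512.9 × 44.01 = 110590 g = 110.6 kg.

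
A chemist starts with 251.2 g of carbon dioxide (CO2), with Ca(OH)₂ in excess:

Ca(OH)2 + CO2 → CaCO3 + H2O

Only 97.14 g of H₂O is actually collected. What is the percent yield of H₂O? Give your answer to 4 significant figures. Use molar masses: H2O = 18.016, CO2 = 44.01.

94.47 %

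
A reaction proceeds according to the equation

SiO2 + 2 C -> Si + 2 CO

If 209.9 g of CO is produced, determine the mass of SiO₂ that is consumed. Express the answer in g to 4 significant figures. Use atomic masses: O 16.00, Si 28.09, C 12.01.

M(CO) = 12.01 + 16.00 = 28.01 g/mol.
M(SiO2) = 28.09 + 2(16.00) = 60.09 g/mol.
n(CO) = 209.90 g / 28.01 g/mol = 7.4938 mol.
From the equation the CO:SiO2 mole ratio is 2:1, so n(SiO2) = 7.4938 × 1/2 = 3.7469 mol.
Mass of SiO2 = 3.7469 mol × 60.09 g/mol = 225.15 g.

225.1 g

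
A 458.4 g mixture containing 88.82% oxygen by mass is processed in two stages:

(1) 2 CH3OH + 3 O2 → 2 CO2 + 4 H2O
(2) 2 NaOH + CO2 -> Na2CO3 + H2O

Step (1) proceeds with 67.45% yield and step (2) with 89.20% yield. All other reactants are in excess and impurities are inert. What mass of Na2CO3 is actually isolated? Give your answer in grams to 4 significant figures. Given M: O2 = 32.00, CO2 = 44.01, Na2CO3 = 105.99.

Pure O2 = 458.4 × 0.8882 = 407.15 g.
n(O2) = 407.15 / 32.00 = 12.723 mol.
Step 1 (O2:CO2 = 3:2): theoretical n(CO2) = 8.4823 mol; at 67.45% yield, n(CO2) = 5.7213 mol.
Step 2 (CO2:Na2CO3 = 1:1): theoretical n(Na2CO3) = 5.7213 mol, so theoretical mass = 5.7213 × 105.99 = 606.40 g.
At 89.20% yield, actual mass of Na2CO3 = 606.40 × 0.8920 = 540.91 g.

540.9 g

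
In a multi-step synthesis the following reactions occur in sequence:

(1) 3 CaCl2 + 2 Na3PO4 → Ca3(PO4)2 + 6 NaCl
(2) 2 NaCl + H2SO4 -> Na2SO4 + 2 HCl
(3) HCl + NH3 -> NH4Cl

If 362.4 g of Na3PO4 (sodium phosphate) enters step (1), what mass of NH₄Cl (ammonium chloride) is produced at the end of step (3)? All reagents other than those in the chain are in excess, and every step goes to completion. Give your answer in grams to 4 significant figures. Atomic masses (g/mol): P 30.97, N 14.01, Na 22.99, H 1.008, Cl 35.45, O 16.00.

M(Na3PO4) = 3(22.99) + 30.97 + 4(16.00) = 163.94 g/mol.
M(NH4Cl) = 14.01 + 4(1.008) + 35.45 = 53.492 g/mol.
n(Na3PO4) = 362.4 / 163.94 = 2.2106 mol.
Reaction (1): Na3PO4→NaCl ratio 2:6 ⇒ n(NaCl) = 6.6317 mol.
Reaction (2): NaCl→HCl ratio 2:2 ⇒ n(HCl) = 6.6317 mol.
Reaction (3): HCl→NH4Cl ratio 1:1 ⇒ n(NH4Cl) = 6.6317 mol.
Mass of NH4Cl = 6.6317 × 53.492 = 354.74 g.

354.7 g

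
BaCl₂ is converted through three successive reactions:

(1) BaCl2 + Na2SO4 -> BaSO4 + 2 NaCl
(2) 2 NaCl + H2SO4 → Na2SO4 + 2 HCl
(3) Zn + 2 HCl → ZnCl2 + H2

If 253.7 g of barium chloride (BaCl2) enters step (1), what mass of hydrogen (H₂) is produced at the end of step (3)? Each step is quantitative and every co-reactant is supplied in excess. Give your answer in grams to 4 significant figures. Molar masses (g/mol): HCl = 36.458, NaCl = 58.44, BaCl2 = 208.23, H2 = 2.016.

2.456 g

n(BaCl2) = 253.7 / 208.23 = 1.2184 mol.
Reaction (1): BaCl2→NaCl ratio 1:2 ⇒ n(NaCl) = 2.4367 mol.
Reaction (2): NaCl→HCl ratio 2:2 ⇒ n(HCl) = 2.4367 mol.
Reaction (3): HCl→H2 ratio 2:1 ⇒ n(H2) = 1.2184 mol.
Mass of H2 = 1.2184 × 2.016 = 2.4562 g.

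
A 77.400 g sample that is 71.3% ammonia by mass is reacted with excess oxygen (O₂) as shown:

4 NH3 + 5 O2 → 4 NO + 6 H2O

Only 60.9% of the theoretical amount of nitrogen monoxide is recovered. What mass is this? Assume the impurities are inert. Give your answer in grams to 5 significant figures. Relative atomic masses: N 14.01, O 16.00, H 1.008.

59.210 g

Pure NH3 available = 77.400 g × 0.713 = 55.1862 g.
M(NH3) = 14.01 + 3(1.008) = 17.034 g/mol.
M(NO) = 14.01 + 16.00 = 30.01 g/mol.
n(NH3) = 55.1862 g / 17.034 g/mol = 3.23977 mol.
From the equation the NH3:NO mole ratio is 4:4, so n(NO) = 3.23977 × 4/4 = 3.23977 mol.
Mass of NO = 3.23977 mol × 30.01 g/mol = 97.2254 g.
Actual mass collected = 97.2254 g × 0.609 = 59.2103 g.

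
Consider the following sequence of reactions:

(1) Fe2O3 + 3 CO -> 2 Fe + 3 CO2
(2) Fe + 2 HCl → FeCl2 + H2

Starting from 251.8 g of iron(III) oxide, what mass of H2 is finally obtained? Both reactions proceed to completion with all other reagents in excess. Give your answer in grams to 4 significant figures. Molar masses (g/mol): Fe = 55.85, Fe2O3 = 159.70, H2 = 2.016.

n(Fe2O3) = 251.80 / 159.70 = 1.5767 mol.
Step 1 gives a 1:2 ratio of Fe2O3 to Fe, so n(Fe) = 3.1534 mol.
In step 2 the Fe:H2 ratio is 1:1, so n(H2) = 3.1534 mol.
Mass of H2 = 3.1534 × 2.016 = 6.3573 g.

6.357 g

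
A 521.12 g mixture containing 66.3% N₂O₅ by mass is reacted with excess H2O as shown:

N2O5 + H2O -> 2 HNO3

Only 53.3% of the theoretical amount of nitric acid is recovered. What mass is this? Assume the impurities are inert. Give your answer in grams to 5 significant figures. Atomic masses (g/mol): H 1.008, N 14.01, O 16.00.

Pure N2O5 available = 521.12 g × 0.663 = 345.503 g.
M(N2O5) = 2(14.01) + 5(16.00) = 108.02 g/mol.
M(HNO3) = 1.008 + 14.01 + 3(16.00) = 63.018 g/mol.
n(N2O5) = 345.503 g / 108.02 g/mol = 3.19851 mol.
From the equation the N2O5:HNO3 mole ratio is 1:2, so n(HNO3) = 3.19851 × 2/1 = 6.39701 mol.
Mass of HNO3 = 6.39701 mol × 63.018 g/mol = 403.127 g.
Actual mass collected = 403.127 g × 0.533 = 214.867 g.

214.87 g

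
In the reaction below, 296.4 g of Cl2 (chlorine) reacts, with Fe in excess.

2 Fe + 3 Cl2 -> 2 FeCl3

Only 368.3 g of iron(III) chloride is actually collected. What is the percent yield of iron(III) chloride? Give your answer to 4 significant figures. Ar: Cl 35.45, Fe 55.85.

81.47 %

M(Cl2) = 2(35.45) = 70.90 g/mol.
M(FeCl3) = 55.85 + 3(35.45) = 162.20 g/mol.
n(Cl2) = 296.40 g / 70.90 g/mol = 4.1805 mol.
From the equation the Cl2:FeCl3 mole ratio is 3:2, so n(FeCl3) = 4.1805 × 2/3 = 2.7870 mol.
Mass of FeCl3 = 2.7870 mol × 162.20 g/mol = 452.06 g.
This is the theoretical yield. Percent yield = 368.3 g / 452.06 g × 100% = 81.472%.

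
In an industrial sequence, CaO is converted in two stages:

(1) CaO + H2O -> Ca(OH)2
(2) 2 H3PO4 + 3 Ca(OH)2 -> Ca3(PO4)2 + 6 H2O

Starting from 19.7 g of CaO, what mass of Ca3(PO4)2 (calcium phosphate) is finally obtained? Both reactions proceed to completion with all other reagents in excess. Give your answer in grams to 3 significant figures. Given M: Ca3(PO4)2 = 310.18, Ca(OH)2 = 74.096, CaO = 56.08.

36.3 g

n(CaO) = 19.70 / 56.08 = 0.3513 mol.
Step 1 gives a 1:1 ratio of CaO to Ca(OH)2, so n(Ca(OH)2) = 0.3513 mol.
In step 2 the Ca(OH)2:Ca3(PO4)2 ratio is 3:1, so n(Ca3(PO4)2) = 0.1171 mol.
Mass of Ca3(PO4)2 = 0.1171 × 310.18 = 36.32 g.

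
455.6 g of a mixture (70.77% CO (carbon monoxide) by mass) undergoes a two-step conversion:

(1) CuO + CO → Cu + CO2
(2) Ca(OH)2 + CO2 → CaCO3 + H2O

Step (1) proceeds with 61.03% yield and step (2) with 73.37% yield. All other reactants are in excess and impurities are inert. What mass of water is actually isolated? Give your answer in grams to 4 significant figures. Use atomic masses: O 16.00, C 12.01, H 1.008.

92.86 g

Pure CO = 455.6 × 0.7077 = 322.43 g.
M(CO) = 12.01 + 16.00 = 28.01 g/mol.
M(H2O) = 2(1.008) + 16.00 = 18.016 g/mol.
n(CO) = 322.43 / 28.01 = 11.511 mol.
Step 1 (CO:CO2 = 1:1): theoretical n(CO2) = 11.511 mol; at 61.03% yield, n(CO2) = 7.0253 mol.
Step 2 (CO2:H2O = 1:1): theoretical n(H2O) = 7.0253 mol, so theoretical mass = 7.0253 × 18.016 = 126.57 g.
At 73.37% yield, actual mass of H2O = 126.57 × 0.7337 = 92.862 g.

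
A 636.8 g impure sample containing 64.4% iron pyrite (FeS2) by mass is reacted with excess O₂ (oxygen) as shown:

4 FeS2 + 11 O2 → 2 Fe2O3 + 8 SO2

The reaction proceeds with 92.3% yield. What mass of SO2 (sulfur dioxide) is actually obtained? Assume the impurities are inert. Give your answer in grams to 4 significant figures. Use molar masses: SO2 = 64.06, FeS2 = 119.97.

404.2 g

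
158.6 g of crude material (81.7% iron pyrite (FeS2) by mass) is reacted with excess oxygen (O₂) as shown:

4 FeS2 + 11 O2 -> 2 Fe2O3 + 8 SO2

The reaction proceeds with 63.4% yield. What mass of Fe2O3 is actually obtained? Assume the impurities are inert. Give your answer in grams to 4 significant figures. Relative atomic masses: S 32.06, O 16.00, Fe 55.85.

Pure FeS2 available = 158.6 g × 0.817 = 129.58 g.
M(FeS2) = 55.85 + 2(32.06) = 119.97 g/mol.
M(Fe2O3) = 2(55.85) + 3(16.00) = 159.70 g/mol.
n(FeS2) = 129.58 g / 119.97 g/mol = 1.0801 mol.
From the equation the FeS2:Fe2O3 mole ratio is 4:2, so n(Fe2O3) = 1.0801 × 2/4 = 0.54004 mol.
Mass of Fe2O3 = 0.54004 mol × 159.70 g/mol = 86.244 g.
Actual mass collected = 86.244 g × 0.634 = 54.679 g.

54.68 g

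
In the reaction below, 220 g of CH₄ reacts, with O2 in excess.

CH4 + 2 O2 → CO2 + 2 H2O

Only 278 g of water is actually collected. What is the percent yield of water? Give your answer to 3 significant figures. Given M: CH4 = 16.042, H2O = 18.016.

n(CH4) = 220.0 g / 16.042 g/mol = 13.71 mol.
From the equation the CH4:H2O mole ratio is 1:2, so n(H2O) = 13.71 × 2/1 = 27.43 mol.
Mass of H2O = 27.43 mol × 18.016 g/mol = 494.1 g.
This is the theoretical yield. Percent yield = 278 g / 494.1 g × 100% = 56.26%.

56.3 %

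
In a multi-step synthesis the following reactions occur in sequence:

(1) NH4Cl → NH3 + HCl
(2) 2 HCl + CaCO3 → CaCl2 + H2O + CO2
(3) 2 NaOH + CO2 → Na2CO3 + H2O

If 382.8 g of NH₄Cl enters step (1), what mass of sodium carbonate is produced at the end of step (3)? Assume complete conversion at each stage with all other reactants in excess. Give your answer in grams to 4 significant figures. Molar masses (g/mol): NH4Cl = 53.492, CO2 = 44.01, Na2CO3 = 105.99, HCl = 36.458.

379.2 g

n(NH4Cl) = 382.8 / 53.492 = 7.1562 mol.
Reaction (1): NH4Cl→HCl ratio 1:1 ⇒ n(HCl) = 7.1562 mol.
Reaction (2): HCl→CO2 ratio 2:1 ⇒ n(CO2) = 3.5781 mol.
Reaction (3): CO2→Na2CO3 ratio 1:1 ⇒ n(Na2CO3) = 3.5781 mol.
Mass of Na2CO3 = 3.5781 × 105.99 = 379.24 g.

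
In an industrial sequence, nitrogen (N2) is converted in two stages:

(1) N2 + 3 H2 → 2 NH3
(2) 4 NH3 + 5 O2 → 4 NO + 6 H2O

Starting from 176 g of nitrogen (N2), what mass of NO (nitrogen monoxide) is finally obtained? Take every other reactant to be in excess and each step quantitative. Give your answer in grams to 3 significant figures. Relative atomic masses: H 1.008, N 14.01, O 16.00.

377 g

M(N2) = 2(14.01) = 28.02 g/mol.
M(NO) = 14.01 + 16.00 = 30.01 g/mol.
n(N2) = 176.0 / 28.02 = 6.281 mol.
Step 1 gives a 1:2 ratio of N2 to NH3, so n(NH3) = 12.56 mol.
In step 2 the NH3:NO ratio is 4:4, so n(NO) = 12.56 mol.
Mass of NO = 12.56 × 30.01 = 377.0 g.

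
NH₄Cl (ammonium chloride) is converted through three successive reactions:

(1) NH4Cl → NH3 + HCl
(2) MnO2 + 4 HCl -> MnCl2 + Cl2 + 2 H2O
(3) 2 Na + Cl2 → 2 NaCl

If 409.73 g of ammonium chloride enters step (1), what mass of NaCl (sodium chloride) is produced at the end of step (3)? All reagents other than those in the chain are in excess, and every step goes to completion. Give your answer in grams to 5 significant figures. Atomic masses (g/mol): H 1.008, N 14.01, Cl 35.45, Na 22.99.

223.81 g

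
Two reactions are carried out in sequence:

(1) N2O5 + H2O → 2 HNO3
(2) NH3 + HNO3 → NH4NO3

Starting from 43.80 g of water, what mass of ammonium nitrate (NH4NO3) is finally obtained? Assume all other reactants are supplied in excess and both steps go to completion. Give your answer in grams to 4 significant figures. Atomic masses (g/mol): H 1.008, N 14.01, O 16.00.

389.2 g

M(H2O) = 2(1.008) + 16.00 = 18.016 g/mol.
M(NH4NO3) = 2(14.01) + 4(1.008) + 3(16.00) = 80.052 g/mol.
n(H2O) = 43.800 / 18.016 = 2.4312 mol.
Step 1 gives a 1:2 ratio of H2O to HNO3, so n(HNO3) = 4.8623 mol.
In step 2 the HNO3:NH4NO3 ratio is 1:1, so n(NH4NO3) = 4.8623 mol.
Mass of NH4NO3 = 4.8623 × 80.052 = 389.24 g.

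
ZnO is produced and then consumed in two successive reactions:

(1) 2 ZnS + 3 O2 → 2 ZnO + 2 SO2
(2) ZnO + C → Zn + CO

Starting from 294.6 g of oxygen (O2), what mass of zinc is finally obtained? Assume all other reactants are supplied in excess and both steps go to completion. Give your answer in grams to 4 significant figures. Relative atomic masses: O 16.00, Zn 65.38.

401.3 g

M(O2) = 2(16.00) = 32.00 g/mol.
M(Zn) = 65.38 g/mol.
n(O2) = 294.60 / 32.00 = 9.2063 mol.
Step 1 gives a 3:2 ratio of O2 to ZnO, so n(ZnO) = 6.1375 mol.
In step 2 the ZnO:Zn ratio is 1:1, so n(Zn) = 6.1375 mol.
Mass of Zn = 6.1375 × 65.38 = 401.27 g.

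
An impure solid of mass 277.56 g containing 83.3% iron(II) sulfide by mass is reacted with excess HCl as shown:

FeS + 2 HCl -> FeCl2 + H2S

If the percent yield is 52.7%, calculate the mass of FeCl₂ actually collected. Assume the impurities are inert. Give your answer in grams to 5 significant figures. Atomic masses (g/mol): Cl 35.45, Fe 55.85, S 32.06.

Pure FeS available = 277.56 g × 0.833 = 231.207 g.
M(FeS) = 55.85 + 32.06 = 87.91 g/mol.
M(FeCl2) = 55.85 + 2(35.45) = 126.75 g/mol.
n(FeS) = 231.207 g / 87.91 g/mol = 2.63005 mol.
From the equation the FeS:FeCl2 mole ratio is 1:1, so n(FeCl2) = 2.63005 × 1/1 = 2.63005 mol.
Mass of FeCl2 = 2.63005 mol × 126.75 g/mol = 333.359 g.
Actual mass collected = 333.359 g × 0.527 = 175.680 g.

175.68 g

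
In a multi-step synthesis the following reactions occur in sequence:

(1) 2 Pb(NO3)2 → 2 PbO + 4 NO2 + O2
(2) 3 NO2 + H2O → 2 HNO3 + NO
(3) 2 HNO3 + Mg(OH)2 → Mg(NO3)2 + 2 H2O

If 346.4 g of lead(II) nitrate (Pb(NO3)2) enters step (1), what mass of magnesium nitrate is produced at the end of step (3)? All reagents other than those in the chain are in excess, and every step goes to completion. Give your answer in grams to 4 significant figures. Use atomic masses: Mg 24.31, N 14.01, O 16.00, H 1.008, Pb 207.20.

103.4 g

M(Pb(NO3)2) = 207.20 + 2(14.01) + 6(16.00) = 331.22 g/mol.
M(Mg(NO3)2) = 24.31 + 2(14.01) + 6(16.00) = 148.33 g/mol.
n(Pb(NO3)2) = 346.4 / 331.22 = 1.0458 mol.
Reaction (1): Pb(NO3)2→NO2 ratio 2:4 ⇒ n(NO2) = 2.0917 mol.
Reaction (2): NO2→HNO3 ratio 3:2 ⇒ n(HNO3) = 1.3944 mol.
Reaction (3): HNO3→Mg(NO3)2 ratio 2:1 ⇒ n(Mg(NO3)2) = 0.69722 mol.
Mass of Mg(NO3)2 = 0.69722 × 148.33 = 103.42 g.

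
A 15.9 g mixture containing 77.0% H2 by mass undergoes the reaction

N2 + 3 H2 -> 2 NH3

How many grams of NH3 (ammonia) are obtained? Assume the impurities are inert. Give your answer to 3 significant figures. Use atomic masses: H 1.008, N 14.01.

69.0 g

Mass of pure H2 = 15.9 g × 0.770 = 12.24 g.
M(H2) = 2(1.008) = 2.016 g/mol.
M(NH3) = 14.01 + 3(1.008) = 17.034 g/mol.
n(H2) = 12.24 g / 2.016 g/mol = 6.073 mol.
From the equation the H2:NH3 mole ratio is 3:2, so n(NH3) = 6.073 × 2/3 = 4.049 mol.
Mass of NH3 = 4.049 mol × 17.034 g/mol = 68.96 g.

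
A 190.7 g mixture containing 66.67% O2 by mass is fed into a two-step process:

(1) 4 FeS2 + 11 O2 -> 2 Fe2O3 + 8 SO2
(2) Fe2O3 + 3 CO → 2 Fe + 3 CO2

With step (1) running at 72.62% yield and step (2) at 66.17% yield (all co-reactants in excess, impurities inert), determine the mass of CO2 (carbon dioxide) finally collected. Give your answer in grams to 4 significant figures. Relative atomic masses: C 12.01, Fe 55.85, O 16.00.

45.83 g

Pure O2 = 190.7 × 0.6667 = 127.14 g.
M(O2) = 2(16.00) = 32.00 g/mol.
M(CO2) = 12.01 + 2(16.00) = 44.01 g/mol.
n(O2) = 127.14 / 32.00 = 3.9731 mol.
Step 1 (O2:Fe2O3 = 11:2): theoretical n(Fe2O3) = 0.72238 mol; at 72.62% yield, n(Fe2O3) = 0.52460 mol.
Step 2 (Fe2O3:CO2 = 1:3): theoretical n(CO2) = 1.5738 mol, so theoretical mass = 1.5738 × 44.01 = 69.262 g.
At 66.17% yield, actual mass of CO2 = 69.262 × 0.6617 = 45.831 g.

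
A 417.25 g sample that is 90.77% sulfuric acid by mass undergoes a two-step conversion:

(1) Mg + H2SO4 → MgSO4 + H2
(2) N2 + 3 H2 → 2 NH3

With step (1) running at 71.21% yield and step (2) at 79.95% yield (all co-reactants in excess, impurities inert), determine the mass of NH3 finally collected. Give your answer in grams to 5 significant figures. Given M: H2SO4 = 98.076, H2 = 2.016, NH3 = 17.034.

Pure H2SO4 = 417.25 × 0.9077 = 378.738 g.
n(H2SO4) = 378.738 / 98.076 = 3.86168 mol.
Step 1 (H2SO4:H2 = 1:1): theoretical n(H2) = 3.86168 mol; at 71.21% yield, n(H2) = 2.74990 mol.
Step 2 (H2:NH3 = 3:2): theoretical n(NH3) = 1.83327 mol, so theoretical mass = 1.83327 × 17.034 = 31.2279 g.
At 79.95% yield, actual mass of NH3 = 31.2279 × 0.7995 = 24.9667 g.

24.967 g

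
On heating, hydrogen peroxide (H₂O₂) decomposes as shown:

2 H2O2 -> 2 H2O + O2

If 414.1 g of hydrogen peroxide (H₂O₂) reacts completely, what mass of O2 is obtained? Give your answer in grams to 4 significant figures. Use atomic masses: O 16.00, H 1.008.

M(H2O2) = 2(1.008) + 2(16.00) = 34.016 g/mol.
M(O2) = 2(16.00) = 32.00 g/mol.
n(H2O2) = 414.10 g / 34.016 g/mol = 12.174 mol.
From the equation the H2O2:O2 mole ratio is 2:1, so n(O2) = 12.174 × 1/2 = 6.0868 mol.
Mass of O2 = 6.0868 mol × 32.00 g/mol = 194.78 g.

194.8 g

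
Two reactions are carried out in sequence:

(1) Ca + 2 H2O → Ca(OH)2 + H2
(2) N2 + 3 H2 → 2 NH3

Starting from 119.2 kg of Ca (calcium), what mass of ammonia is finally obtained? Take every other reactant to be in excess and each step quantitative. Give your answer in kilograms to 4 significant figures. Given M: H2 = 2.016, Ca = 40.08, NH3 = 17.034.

119.2 kg = 119200 g.
n(Ca) = 119200 / 40.08 = 2974.1 mol.
Step 1 gives a 1:1 ratio of Ca to H2, so n(H2) = 2974.1 mol.
In step 2 the H2:NH3 ratio is 3:2, so n(NH3) = 1982.7 mol.
Mass of NH3 = 1982.7 × 17.034 = 33773 g = 33.77 kg.

33.77 kg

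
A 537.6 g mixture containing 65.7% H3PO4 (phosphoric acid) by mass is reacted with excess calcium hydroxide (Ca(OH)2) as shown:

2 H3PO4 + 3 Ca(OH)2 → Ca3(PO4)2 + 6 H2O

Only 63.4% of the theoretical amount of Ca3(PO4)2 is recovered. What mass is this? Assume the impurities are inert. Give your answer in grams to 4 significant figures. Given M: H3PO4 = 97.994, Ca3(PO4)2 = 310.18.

Pure H3PO4 available = 537.6 g × 0.657 = 353.20 g.
n(H3PO4) = 353.20 g / 97.994 g/mol = 3.6043 mol.
From the equation the H3PO4:Ca3(PO4)2 mole ratio is 2:1, so n(Ca3(PO4)2) = 3.6043 × 1/2 = 1.8022 mol.
Mass of Ca3(PO4)2 = 1.8022 mol × 310.18 g/mol = 559.00 g.
Actual mass collected = 559.00 g × 0.634 = 354.40 g.

354.4 g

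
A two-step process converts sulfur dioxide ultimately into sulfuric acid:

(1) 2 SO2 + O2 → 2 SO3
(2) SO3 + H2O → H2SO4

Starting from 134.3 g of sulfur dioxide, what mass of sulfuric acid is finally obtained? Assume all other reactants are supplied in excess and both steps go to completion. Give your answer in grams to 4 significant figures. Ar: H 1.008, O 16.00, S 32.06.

M(SO2) = 32.06 + 2(16.00) = 64.06 g/mol.
M(H2SO4) = 2(1.008) + 32.06 + 4(16.00) = 98.076 g/mol.
n(SO2) = 134.30 / 64.06 = 2.0965 mol.
Step 1 gives a 2:2 ratio of SO2 to SO3, so n(SO3) = 2.0965 mol.
In step 2 the SO3:H2SO4 ratio is 1:1, so n(H2SO4) = 2.0965 mol.
Mass of H2SO4 = 2.0965 × 98.076 = 205.61 g.

205.6 g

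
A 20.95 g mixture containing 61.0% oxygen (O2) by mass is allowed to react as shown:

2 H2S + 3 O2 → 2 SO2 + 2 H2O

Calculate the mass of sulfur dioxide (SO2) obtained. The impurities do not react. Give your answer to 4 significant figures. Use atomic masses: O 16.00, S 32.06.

Mass of pure O2 = 20.95 g × 0.610 = 12.780 g.
M(O2) = 2(16.00) = 32.00 g/mol.
M(SO2) = 32.06 + 2(16.00) = 64.06 g/mol.
n(O2) = 12.780 g / 32.00 g/mol = 0.39936 mol.
From the equation the O2:SO2 mole ratio is 3:2, so n(SO2) = 0.39936 × 2/3 = 0.26624 mol.
Mass of SO2 = 0.26624 mol × 64.06 g/mol = 17.055 g.

17.06 g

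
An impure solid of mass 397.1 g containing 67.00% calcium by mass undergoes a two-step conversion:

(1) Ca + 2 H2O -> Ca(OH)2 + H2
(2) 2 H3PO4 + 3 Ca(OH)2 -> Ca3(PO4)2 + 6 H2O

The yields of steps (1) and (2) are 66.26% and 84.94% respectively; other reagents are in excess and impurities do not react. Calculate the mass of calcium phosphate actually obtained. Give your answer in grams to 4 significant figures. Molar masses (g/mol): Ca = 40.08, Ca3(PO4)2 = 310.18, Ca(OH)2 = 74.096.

386.3 g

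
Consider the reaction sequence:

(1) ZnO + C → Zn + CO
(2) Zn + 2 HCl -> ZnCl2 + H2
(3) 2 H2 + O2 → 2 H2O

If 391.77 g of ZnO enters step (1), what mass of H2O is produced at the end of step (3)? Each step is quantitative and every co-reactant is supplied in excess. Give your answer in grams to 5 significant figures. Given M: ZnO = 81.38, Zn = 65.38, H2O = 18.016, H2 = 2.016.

86.731 g

n(ZnO) = 391.77 / 81.38 = 4.81408 mol.
Reaction (1): ZnO→Zn ratio 1:1 ⇒ n(Zn) = 4.81408 mol.
Reaction (2): Zn→H2 ratio 1:1 ⇒ n(H2) = 4.81408 mol.
Reaction (3): H2→H2O ratio 2:2 ⇒ n(H2O) = 4.81408 mol.
Mass of H2O = 4.81408 × 18.016 = 86.7305 g.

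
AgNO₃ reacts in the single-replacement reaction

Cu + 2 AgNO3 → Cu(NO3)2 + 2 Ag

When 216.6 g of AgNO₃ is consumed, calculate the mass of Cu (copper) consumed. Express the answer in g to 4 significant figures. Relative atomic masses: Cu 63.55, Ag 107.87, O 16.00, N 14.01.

M(AgNO3) = 107.87 + 14.01 + 3(16.00) = 169.88 g/mol.
M(Cu) = 63.55 g/mol.
n(AgNO3) = 216.60 g / 169.88 g/mol = 1.2750 mol.
From the equation the AgNO3:Cu mole ratio is 2:1, so n(Cu) = 1.2750 × 1/2 = 0.63751 mol.
Mass of Cu = 0.63751 mol × 63.55 g/mol = 40.514 g.

40.51 g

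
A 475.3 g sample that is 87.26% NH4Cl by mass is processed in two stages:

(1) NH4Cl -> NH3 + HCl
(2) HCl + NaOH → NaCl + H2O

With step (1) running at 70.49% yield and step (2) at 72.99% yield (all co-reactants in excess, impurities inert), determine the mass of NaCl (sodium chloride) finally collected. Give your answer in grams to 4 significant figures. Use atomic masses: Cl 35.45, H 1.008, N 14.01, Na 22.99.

Pure NH4Cl = 475.3 × 0.8726 = 414.75 g.
M(NH4Cl) = 14.01 + 4(1.008) + 35.45 = 53.492 g/mol.
M(NaCl) = 22.99 + 35.45 = 58.44 g/mol.
n(NH4Cl) = 414.75 / 53.492 = 7.7534 mol.
Step 1 (NH4Cl:HCl = 1:1): theoretical n(HCl) = 7.7534 mol; at 70.49% yield, n(HCl) = 5.4654 mol.
Step 2 (HCl:NaCl = 1:1): theoretical n(NaCl) = 5.4654 mol, so theoretical mass = 5.4654 × 58.44 = 319.40 g.
At 72.99% yield, actual mass of NaCl = 319.40 × 0.7299 = 233.13 g.

233.1 g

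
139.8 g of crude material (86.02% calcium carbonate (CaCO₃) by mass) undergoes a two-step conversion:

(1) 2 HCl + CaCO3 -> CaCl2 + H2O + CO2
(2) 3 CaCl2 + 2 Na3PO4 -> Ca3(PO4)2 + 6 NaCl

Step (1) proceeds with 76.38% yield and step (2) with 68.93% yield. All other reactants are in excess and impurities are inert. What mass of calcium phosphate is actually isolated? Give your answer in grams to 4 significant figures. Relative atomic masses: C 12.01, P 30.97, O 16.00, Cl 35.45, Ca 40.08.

Pure CaCO3 = 139.8 × 0.8602 = 120.26 g.
M(CaCO3) = 40.08 + 12.01 + 3(16.00) = 100.09 g/mol.
M(Ca3(PO4)2) = 3(40.08) + 2(30.97) + 8(16.00) = 310.18 g/mol.
n(CaCO3) = 120.26 / 100.09 = 1.2015 mol.
Step 1 (CaCO3:CaCl2 = 1:1): theoretical n(CaCl2) = 1.2015 mol; at 76.38% yield, n(CaCl2) = 0.91769 mol.
Step 2 (CaCl2:Ca3(PO4)2 = 3:1): theoretical n(Ca3(PO4)2) = 0.30590 mol, so theoretical mass = 0.30590 × 310.18 = 94.883 g.
At 68.93% yield, actual mass of Ca3(PO4)2 = 94.883 × 0.6893 = 65.403 g.

65.40 g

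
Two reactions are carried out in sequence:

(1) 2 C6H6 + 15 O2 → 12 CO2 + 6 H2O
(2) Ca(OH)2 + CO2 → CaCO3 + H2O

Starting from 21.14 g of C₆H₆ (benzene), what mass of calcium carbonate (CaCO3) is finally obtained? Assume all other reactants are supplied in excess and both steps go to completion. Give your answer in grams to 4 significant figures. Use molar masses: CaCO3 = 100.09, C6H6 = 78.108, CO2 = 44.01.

n(C6H6) = 21.140 / 78.108 = 0.27065 mol.
Step 1 gives a 2:12 ratio of C6H6 to CO2, so n(CO2) = 1.6239 mol.
In step 2 the CO2:CaCO3 ratio is 1:1, so n(CaCO3) = 1.6239 mol.
Mass of CaCO3 = 1.6239 × 100.09 = 162.54 g.

162.5 g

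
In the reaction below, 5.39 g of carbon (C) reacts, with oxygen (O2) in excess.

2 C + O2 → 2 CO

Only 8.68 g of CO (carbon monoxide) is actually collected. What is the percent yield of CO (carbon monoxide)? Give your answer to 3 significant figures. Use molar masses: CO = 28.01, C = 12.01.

69.0 %

n(C) = 5.390 g / 12.01 g/mol = 0.4488 mol.
From the equation the C:CO mole ratio is 2:2, so n(CO) = 0.4488 × 2/2 = 0.4488 mol.
Mass of CO = 0.4488 mol × 28.01 g/mol = 12.57 g.
This is the theoretical yield. Percent yield = 8.68 g / 12.57 g × 100% = 69.05%.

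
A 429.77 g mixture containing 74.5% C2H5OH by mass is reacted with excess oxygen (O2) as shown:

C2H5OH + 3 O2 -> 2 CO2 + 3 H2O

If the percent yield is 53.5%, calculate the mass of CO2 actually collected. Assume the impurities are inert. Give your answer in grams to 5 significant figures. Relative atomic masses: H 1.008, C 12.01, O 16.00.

Pure C2H5OH available = 429.77 g × 0.745 = 320.179 g.
M(C2H5OH) = 2(12.01) + 6(1.008) + 16.00 = 46.068 g/mol.
M(CO2) = 12.01 + 2(16.00) = 44.01 g/mol.
n(C2H5OH) = 320.179 g / 46.068 g/mol = 6.95013 mol.
From the equation the C2H5OH:CO2 mole ratio is 1:2, so n(CO2) = 6.95013 × 2/1 = 13.9003 mol.
Mass of CO2 = 13.9003 mol × 44.01 g/mol = 611.751 g.
Actual mass collected = 611.751 g × 0.535 = 327.287 g.

327.29 g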